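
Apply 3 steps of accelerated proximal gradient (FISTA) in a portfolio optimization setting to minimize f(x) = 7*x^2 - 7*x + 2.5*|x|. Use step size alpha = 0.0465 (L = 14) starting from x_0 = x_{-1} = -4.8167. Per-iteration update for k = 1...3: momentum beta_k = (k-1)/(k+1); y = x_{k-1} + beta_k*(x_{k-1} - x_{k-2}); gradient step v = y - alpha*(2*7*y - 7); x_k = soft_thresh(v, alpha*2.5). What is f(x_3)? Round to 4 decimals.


FISTA on f(x) = 7*x^2 - 7*x + 2.5*|x|
L = 14, alpha = 0.0465
Iteration 1: beta = 0.0, y = -4.8167 + 0.0*(-4.8167 + 4.8167) = -4.8167
  grad(y) = -74.4338, v = y - alpha*grad = -1.3555
  prox(v) = soft_thresh(-1.3555, 0.1163) = -1.2393
Iteration 2: beta = 0.3333, y = -1.2393 + 0.3333*(-1.2393 + 4.8167) = -0.0468
  grad(y) = -7.6553, v = y - alpha*grad = 0.3092
  prox(v) = soft_thresh(0.3092, 0.1163) = 0.1929
Iteration 3: beta = 0.5, y = 0.1929 + 0.5*(0.1929 + 1.2393) = 0.909
  grad(y) = 5.7262, v = y - alpha*grad = 0.6427
  prox(v) = soft_thresh(0.6427, 0.1163) = 0.5265
f(x_3) = 7*0.5265^2 - 7*0.5265 + 2.5*|0.5265| = -0.4288


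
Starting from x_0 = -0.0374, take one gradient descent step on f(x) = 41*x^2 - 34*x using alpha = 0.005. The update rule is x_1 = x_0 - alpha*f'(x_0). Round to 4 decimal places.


We compute the gradient at x_0 and apply the update.
f'(x) = 82*x - 34
f'(-0.0374) = 82*-0.0374 - 34 = -37.0668
x_1 = -0.0374 - 0.005*-37.0668 = 0.1479


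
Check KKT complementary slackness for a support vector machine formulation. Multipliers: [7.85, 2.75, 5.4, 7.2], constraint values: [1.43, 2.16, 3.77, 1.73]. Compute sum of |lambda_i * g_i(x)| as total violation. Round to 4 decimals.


KKT complementary slackness check:
lambda_1 * g_1 = 7.85 * 1.43 = 11.2255
lambda_2 * g_2 = 2.75 * 2.16 = 5.94
lambda_3 * g_3 = 5.4 * 3.77 = 20.358
lambda_4 * g_4 = 7.2 * 1.73 = 12.456
Total violation = 11.2255 + 5.94 + 20.358 + 12.456 = 49.9795


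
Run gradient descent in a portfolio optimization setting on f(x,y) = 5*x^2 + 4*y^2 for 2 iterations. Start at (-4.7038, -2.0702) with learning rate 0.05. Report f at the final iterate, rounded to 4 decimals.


Gradient descent on f(x,y) = 5*x^2 + 4*y^2.
Starting point: (-4.7038, -2.0702), alpha = 0.05
Step 1: grad_x = 2*5*-4.7038 = -47.038, grad_y = 2*4*-2.0702 = -16.5616
  x_1 = -4.7038 - 0.05*-47.038 = -2.3519
  y_1 = -2.0702 - 0.05*-16.5616 = -1.2421
Step 2: grad_x = 2*5*-2.3519 = -23.519, grad_y = 2*4*-1.2421 = -9.937
  x_2 = -2.3519 - 0.05*-23.519 = -1.176
  y_2 = -1.2421 - 0.05*-9.937 = -0.7453
f(-1.176, -0.7453) = 5*(-1.176)^2 + 4*(-0.7453)^2 = 9.136


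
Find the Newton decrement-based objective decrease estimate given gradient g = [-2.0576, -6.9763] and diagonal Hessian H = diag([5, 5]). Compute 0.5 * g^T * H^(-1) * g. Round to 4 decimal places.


Step 1: H is diagonal, so H^(-1) * g = [-0.4115, -1.3953].
Step 2: g^T H^(-1) g = sum_i g_i^2 / H_ii
  = (-2.0576)^2/5 + (-6.9763)^2/5
  = 0.8467 + 9.7338 = 10.5805
Step 3: Objective decrease = 0.5 * g^T H^(-1) g = 5.2902


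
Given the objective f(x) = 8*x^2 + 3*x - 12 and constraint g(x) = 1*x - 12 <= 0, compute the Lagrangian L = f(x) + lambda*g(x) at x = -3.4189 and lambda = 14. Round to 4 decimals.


Step 1: Evaluate f(x).
f(-3.4189) = 8*(-3.4189)^2 + 3*(-3.4189) - 12 = 71.2543
Step 2: Evaluate g(x).
g(-3.4189) = 1*-3.4189 - 12 = -15.4189
Step 3: Compute Lagrangian.
L = 71.2543 + 14*-15.4189 = -144.6103


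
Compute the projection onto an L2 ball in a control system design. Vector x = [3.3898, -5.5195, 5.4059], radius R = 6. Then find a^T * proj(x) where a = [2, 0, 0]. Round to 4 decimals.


Step 1: Compute ||x|| (intermediates to 6 decimals).
||x|| = sqrt(3.3898^2 + (-5.5195)^2 + 5.4059^2) = 8.436787
Step 2: Project.
Since ||x|| > R, scale = R/||x|| = 6/8.436787 = 0.711171, proj(x) = scale * x
proj(x) = [2.410727, -3.925308, 3.844519]
Step 3: Dot product.
a^T * proj(x) = 2*2.410727 + 0*(-3.925308) + 0*3.844519 = 4.8215


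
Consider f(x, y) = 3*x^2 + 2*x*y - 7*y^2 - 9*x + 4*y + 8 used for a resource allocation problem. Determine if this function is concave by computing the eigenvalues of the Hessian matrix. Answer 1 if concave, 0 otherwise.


The Hessian of f(x,y) = 3*x^2 + 2*x*y - 7*y^2 - 9*x + 4*y + 8 is:
H = [[6, 2], [2, -14]]
Trace = 6 - 14 = -8
Determinant = 6*-14 - (2)^2 = -88
Discriminant = (-8)^2 - 4*-88 = 416.0
Eigenvalues: lambda_1 = -14.198, lambda_2 = 6.198
The function is not concave.

0


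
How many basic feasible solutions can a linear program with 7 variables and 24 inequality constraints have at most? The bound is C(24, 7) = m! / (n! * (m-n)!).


Each vertex corresponds to some choice of n active constraints out of m, so the number of vertices is at most C(m, n) = m! / (n!(m-n)!).
m = 24, n = 7
Numerator: 24 * 23 * 22 * 21 * 20 * 19 * 18
Denominator: 7! = 5040
C(24, 7) = 346104


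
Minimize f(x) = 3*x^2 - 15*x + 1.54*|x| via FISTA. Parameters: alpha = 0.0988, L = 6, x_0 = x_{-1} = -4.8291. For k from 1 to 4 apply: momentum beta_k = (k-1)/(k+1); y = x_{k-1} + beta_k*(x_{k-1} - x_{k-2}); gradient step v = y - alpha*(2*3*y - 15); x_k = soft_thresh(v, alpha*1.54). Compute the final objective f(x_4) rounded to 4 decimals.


FISTA on f(x) = 3*x^2 - 15*x + 1.54*|x|
L = 6, alpha = 0.0988
Iteration 1: beta = 0.0, y = -4.8291 + 0.0*(-4.8291 + 4.8291) = -4.8291
  grad(y) = -43.9746, v = y - alpha*grad = -0.4844
  prox(v) = soft_thresh(-0.4844, 0.1522) = -0.3323
Iteration 2: beta = 0.3333, y = -0.3323 + 0.3333*(-0.3323 + 4.8291) = 1.1667
  grad(y) = -7.9999, v = y - alpha*grad = 1.9571
  prox(v) = soft_thresh(1.9571, 0.1522) = 1.8049
Iteration 3: beta = 0.5, y = 1.8049 + 0.5*(1.8049 + 0.3323) = 2.8735
  grad(y) = 2.2411, v = y - alpha*grad = 2.6521
  prox(v) = soft_thresh(2.6521, 0.1522) = 2.4999
Iteration 4: beta = 0.6, y = 2.4999 + 0.6*(2.4999 - 1.8049) = 2.917
  grad(y) = 2.5017, v = y - alpha*grad = 2.6698
  prox(v) = soft_thresh(2.6698, 0.1522) = 2.5176
f(x_4) = 3*2.5176^2 - 15*2.5176 + 1.54*|2.5176| = -14.8719


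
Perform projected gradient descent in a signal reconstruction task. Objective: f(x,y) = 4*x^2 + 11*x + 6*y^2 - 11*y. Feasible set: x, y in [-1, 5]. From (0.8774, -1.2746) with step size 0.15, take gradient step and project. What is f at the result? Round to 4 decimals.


Step 1: Compute gradient at (0.8774, -1.2746).
grad_x = 2*4*0.8774 + 11 = 18.0192
grad_y = 2*6*-1.2746 - 11 = -26.2952
Step 2: Gradient step.
x_raw = 0.8774 - 0.15*18.0192 = -1.8255
y_raw = -1.2746 - 0.15*-26.2952 = 2.6697
Step 3: Project onto [-1, 5].
x_proj = clip(-1.8255) = -1.0
y_proj = clip(2.6697) = 2.6697
Step 4: Evaluate f.
f(-1.0, 2.6697) = 6.3967


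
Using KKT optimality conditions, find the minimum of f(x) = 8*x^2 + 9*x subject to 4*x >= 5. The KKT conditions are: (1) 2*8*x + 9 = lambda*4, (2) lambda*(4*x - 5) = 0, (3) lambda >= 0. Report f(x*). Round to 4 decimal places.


Step 1: Try lambda = 0 (constraint inactive).
x_unc = -9/(2*8) = -0.5625
Check: 4*-0.5625 = -2.25 < 5 -- violated!
Step 2: Constraint must be active: 4*x = 5
x* = 5/4 = 1.25
lambda = (2*8*1.25 + 9)/4 = 7.25
Step 3: Compute optimal value.
f(x*) = 8*1.25^2 + 9*1.25 = 23.75


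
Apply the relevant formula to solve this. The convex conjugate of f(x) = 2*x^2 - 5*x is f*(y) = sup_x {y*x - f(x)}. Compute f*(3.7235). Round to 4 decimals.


f*(y) = sup_x {y*x - a*x^2 - b*x} = sup_x {(y-b)*x - a*x^2}
FOC: (y - b) - 2a*x = 0 => x* = (y - b)/(2a)
x* = (3.7235 + 5)/(2*2) = 2.1809
f*(3.7235) = (y-b)^2/(4a) = (3.7235 + 5)^2/(4*2)
= 76.0995/8 = 9.5124


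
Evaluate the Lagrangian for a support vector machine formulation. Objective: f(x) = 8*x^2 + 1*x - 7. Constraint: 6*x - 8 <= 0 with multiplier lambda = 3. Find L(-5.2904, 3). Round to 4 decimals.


Step 1: Evaluate f(x).
f(-5.2904) = 8*(-5.2904)^2 + 1*(-5.2904) - 7 = 211.6163
Step 2: Evaluate g(x).
g(-5.2904) = 6*-5.2904 - 8 = -39.7424
Step 3: Compute Lagrangian.
L = 211.6163 + 3*-39.7424 = 92.3891


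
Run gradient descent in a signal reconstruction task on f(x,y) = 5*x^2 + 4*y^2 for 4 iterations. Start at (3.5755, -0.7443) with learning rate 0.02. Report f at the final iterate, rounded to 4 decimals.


Gradient descent on f(x,y) = 5*x^2 + 4*y^2.
Starting point: (3.5755, -0.7443), alpha = 0.02
Step 1: grad_x = 2*5*3.5755 = 35.755, grad_y = 2*4*-0.7443 = -5.9544
  x_1 = 3.5755 - 0.02*35.755 = 2.8604
  y_1 = -0.7443 - 0.02*-5.9544 = -0.6252
Step 2: grad_x = 2*5*2.8604 = 28.604, grad_y = 2*4*-0.6252 = -5.0017
  x_2 = 2.8604 - 0.02*28.604 = 2.2883
  y_2 = -0.6252 - 0.02*-5.0017 = -0.5252
Step 3: grad_x = 2*5*2.2883 = 22.8832, grad_y = 2*4*-0.5252 = -4.2014
  x_3 = 2.2883 - 0.02*22.8832 = 1.8307
  y_3 = -0.5252 - 0.02*-4.2014 = -0.4411
Step 4: grad_x = 2*5*1.8307 = 18.3066, grad_y = 2*4*-0.4411 = -3.5292
  x_4 = 1.8307 - 0.02*18.3066 = 1.4645
  y_4 = -0.4411 - 0.02*-3.5292 = -0.3706
f(1.4645, -0.3706) = 5*1.4645^2 + 4*(-0.3706)^2 = 11.2734


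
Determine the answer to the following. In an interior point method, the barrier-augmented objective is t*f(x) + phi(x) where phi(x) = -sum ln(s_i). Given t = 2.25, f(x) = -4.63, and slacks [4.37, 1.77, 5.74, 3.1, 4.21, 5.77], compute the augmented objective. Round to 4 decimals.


Step 1: Compute log-barrier.
ln values: [1.4748, 0.571, 1.7475, 1.1314, 1.4375, 1.7527]
phi = -(1.4748 + 0.571 + 1.7475 + 1.1314 + 1.4375 + 1.7527) = -8.1147
Step 2: Compute augmented objective.
t*f(x) = 2.25*-4.63 = -10.4175
Total = -10.4175 - 8.1147 = -18.5322


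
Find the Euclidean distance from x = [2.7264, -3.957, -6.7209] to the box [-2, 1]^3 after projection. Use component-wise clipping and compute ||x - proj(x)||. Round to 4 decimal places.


Project each component onto [-2, 1].
clip(2.7264) = 1.0, clip(-3.957) = -2.0, clip(-6.7209) = -2.0
Projection = [1.0, -2.0, -2.0]
Squared diffs: [2.9805, 3.8298, 22.2869]
Distance = sqrt(29.0972) = 5.3942


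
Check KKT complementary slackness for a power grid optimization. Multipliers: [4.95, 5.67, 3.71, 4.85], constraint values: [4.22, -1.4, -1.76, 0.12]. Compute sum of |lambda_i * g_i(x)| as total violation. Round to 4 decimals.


KKT complementary slackness check:
lambda_1 * g_1 = 4.95 * 4.22 = 20.889
lambda_2 * g_2 = 5.67 * -1.4 = -7.938
lambda_3 * g_3 = 3.71 * -1.76 = -6.5296
lambda_4 * g_4 = 4.85 * 0.12 = 0.582
Total violation = 20.889 + 7.938 + 6.5296 + 0.582 = 35.9386


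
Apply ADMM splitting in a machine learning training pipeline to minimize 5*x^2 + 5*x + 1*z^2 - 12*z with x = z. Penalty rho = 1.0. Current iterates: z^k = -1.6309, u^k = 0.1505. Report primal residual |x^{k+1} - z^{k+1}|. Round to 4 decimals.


ADMM iteration with rho = 1.0, z^k = -1.6309, u^k = 0.1505
Step 1: x-update.
Minimize 5*x^2 + 5*x + (1.0/2)*(x + 1.6309 + 0.1505)^2
FOC: (2*5 + 1.0)*x = -5 + 1.0*(-1.6309 - 0.1505)
x^{k+1} = -0.6165
Step 2: z-update.
Minimize 1*z^2 - 12*z + (1.0/2)*(-0.6165 - z + 0.1505)^2
FOC: (2*1 + 1.0)*z = 12 + 1.0*(-0.6165 + 0.1505)
z^{k+1} = 3.8447
Step 3: u-update.
u^{k+1} = 0.1505 - 0.6165 - 3.8447 = -4.3107
Step 4: Primal residual = |-0.6165 - 3.8447| = 4.4612


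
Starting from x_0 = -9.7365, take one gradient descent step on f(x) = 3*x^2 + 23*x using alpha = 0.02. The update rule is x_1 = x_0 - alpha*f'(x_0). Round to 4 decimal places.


We compute the gradient at x_0 and apply the update.
f'(x) = 6*x + 23
f'(-9.7365) = 6*-9.7365 + 23 = -35.419
x_1 = -9.7365 - 0.02*-35.419 = -9.0281


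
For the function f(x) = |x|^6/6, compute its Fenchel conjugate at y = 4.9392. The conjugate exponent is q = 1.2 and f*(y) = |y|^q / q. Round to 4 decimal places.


The conjugate exponent q satisfies 1/p + 1/q = 1.
p = 6, so q = 6/(6 - 1) = 1.2
|y|^q = 4.9392^1.2 = 6.7981
f*(4.9392) = 6.7981 / 1.2 = 5.6651


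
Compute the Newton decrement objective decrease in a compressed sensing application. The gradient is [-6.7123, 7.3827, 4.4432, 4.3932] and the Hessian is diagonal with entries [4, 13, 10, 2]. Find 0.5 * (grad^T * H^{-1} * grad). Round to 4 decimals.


Step 1: H is diagonal, so H^(-1) * g = [-1.6781, 0.5679, 0.4443, 2.1966].
Step 2: g^T H^(-1) g = sum_i g_i^2 / H_ii
  = (-6.7123)^2/4 + (7.3827)^2/13 + (4.4432)^2/10 + (4.3932)^2/2
  = 11.2637 + 4.1926 + 1.9742 + 9.6501 = 27.0807
Step 3: Objective decrease = 0.5 * g^T H^(-1) g = 13.5403


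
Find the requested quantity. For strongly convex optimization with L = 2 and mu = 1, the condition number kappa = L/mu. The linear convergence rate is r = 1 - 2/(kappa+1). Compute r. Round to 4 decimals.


Step 1: Compute the condition number.
kappa = L/mu = 2/1 = 2.0
Step 2: Compute the convergence rate.
r = 1 - 2/(kappa + 1) = 1 - 2*mu/(L + mu) = (L - mu)/(L + mu) = 1/3 = 0.3333


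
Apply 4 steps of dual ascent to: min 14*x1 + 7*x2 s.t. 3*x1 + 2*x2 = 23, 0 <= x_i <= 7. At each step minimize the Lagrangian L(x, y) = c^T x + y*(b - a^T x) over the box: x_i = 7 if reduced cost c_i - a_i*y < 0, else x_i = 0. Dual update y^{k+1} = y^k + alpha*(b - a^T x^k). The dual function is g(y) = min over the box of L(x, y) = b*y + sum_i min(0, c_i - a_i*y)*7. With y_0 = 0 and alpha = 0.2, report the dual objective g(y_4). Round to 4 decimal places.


Dual ascent for LP: min 14*x1 + 7*x2, 3*x1 + 2*x2 = 23, 0 <= x_i <= 7
Step 1: y^k = 0.0, reduced costs: (14.0, 7.0)
  x^k = (0.0, 0.0), subgradient = b - a^T x = 23.0
  y^{k+1} = 0.0 + 0.2*23.0 = 4.6
Step 2: y^k = 4.6, reduced costs: (0.2, -2.2)
  x^k = (0.0, 7.0), subgradient = b - a^T x = 9.0
  y^{k+1} = 4.6 + 0.2*9.0 = 6.4
Step 3: y^k = 6.4, reduced costs: (-5.2, -5.8)
  x^k = (7.0, 7.0), subgradient = b - a^T x = -12.0
  y^{k+1} = 6.4 + 0.2*-12.0 = 4.0
Step 4: y^k = 4.0, reduced costs: (2.0, -1.0)
  x^k = (0.0, 7.0), subgradient = b - a^T x = 9.0
  y^{k+1} = 4.0 + 0.2*9.0 = 5.8
Dual objective at y_4 = 5.8: reduced costs (-3.4, -4.6), box minimizer x = (7.0, 7.0)
g(y_4) = b*y + (c1 - a1*y)*x1 + (c2 - a2*y)*x2 = 23*5.8 + (-3.4)*7.0 + (-4.6)*7.0 = 133.4 - 23.8 - 32.2 = 77.4


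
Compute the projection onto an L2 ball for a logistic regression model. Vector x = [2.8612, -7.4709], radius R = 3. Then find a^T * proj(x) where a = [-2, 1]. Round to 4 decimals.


Step 1: Compute ||x|| (intermediates to 6 decimals).
||x|| = sqrt(2.8612^2 + (-7.4709)^2) = 8.000051
Step 2: Project.
Since ||x|| > R, scale = R/||x|| = 3/8.000051 = 0.374998, proj(x) = scale * x
proj(x) = [1.072944, -2.801573]
Step 3: Dot product.
a^T * proj(x) = -2*1.072944 + 1*(-2.801573) = -4.9475


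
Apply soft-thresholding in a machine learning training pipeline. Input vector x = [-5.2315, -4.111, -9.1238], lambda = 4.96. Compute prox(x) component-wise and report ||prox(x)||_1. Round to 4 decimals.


Soft-thresholding with lambda = 4.96:
prox(-5.2315) = sign(-5.2315)*max(|-5.2315| - 4.96, 0) = -0.2715
prox(-4.111) = sign(-4.111)*max(|-4.111| - 4.96, 0) = 0.0
prox(-9.1238) = sign(-9.1238)*max(|-9.1238| - 4.96, 0) = -4.1638
prox(x) = [-0.2715, 0.0, -4.1638]
||prox(x)||_1 = 0.2715 + 0.0 + 4.1638 = 4.4353


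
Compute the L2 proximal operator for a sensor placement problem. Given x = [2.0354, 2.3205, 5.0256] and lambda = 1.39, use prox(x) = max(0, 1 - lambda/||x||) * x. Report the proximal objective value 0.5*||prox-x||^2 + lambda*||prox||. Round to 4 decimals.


Step 1: Compute ||x||.
||x|| = 5.8978
Step 2: Compute scaling factor.
scale = max(0, 1 - 1.39/5.8978) = 0.7643
Step 3: prox(x) = [1.5557, 1.7736, 3.8412]
||prox(x)|| = 4.5078
Step 4: Proximal objective.
0.5*||prox-x||^2 = 0.9661
lambda*||prox|| = 6.2658
Total = 7.2319


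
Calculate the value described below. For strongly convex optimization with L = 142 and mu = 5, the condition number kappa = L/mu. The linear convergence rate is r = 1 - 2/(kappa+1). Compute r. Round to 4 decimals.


Step 1: Compute the condition number.
kappa = L/mu = 142/5 = 28.4
Step 2: Compute the convergence rate.
r = 1 - 2/(kappa + 1) = 1 - 2*mu/(L + mu) = (L - mu)/(L + mu) = 137/147 = 0.932


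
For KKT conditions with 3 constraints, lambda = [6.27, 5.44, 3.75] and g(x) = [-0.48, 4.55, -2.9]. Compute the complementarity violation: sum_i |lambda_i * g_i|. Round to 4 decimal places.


KKT complementary slackness check:
lambda_1 * g_1 = 6.27 * -0.48 = -3.0096
lambda_2 * g_2 = 5.44 * 4.55 = 24.752
lambda_3 * g_3 = 3.75 * -2.9 = -10.875
Total violation = 3.0096 + 24.752 + 10.875 = 38.6366


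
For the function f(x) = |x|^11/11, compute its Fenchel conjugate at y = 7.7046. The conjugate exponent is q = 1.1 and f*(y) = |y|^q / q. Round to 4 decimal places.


The conjugate exponent q satisfies 1/p + 1/q = 1.
p = 11, so q = 11/(11 - 1) = 1.1
|y|^q = 7.7046^1.1 = 9.4499
f*(7.7046) = 9.4499 / 1.1 = 8.5908


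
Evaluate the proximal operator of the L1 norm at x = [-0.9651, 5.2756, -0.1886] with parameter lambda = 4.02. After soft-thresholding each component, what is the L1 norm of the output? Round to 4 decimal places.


Soft-thresholding with lambda = 4.02:
prox(-0.9651) = sign(-0.9651)*max(|-0.9651| - 4.02, 0) = 0.0
prox(5.2756) = sign(5.2756)*max(|5.2756| - 4.02, 0) = 1.2556
prox(-0.1886) = sign(-0.1886)*max(|-0.1886| - 4.02, 0) = 0.0
prox(x) = [0.0, 1.2556, 0.0]
||prox(x)||_1 = 0.0 + 1.2556 + 0.0 = 1.2556


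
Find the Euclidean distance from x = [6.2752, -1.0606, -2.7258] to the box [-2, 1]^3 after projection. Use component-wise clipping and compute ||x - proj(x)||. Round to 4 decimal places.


Project each component onto [-2, 1].
clip(6.2752) = 1.0, clip(-1.0606) = -1.0606, clip(-2.7258) = -2.0
Projection = [1.0, -1.0606, -2.0]
Squared diffs: [27.8277, 0.0, 0.5268]
Distance = sqrt(28.3545) = 5.3249


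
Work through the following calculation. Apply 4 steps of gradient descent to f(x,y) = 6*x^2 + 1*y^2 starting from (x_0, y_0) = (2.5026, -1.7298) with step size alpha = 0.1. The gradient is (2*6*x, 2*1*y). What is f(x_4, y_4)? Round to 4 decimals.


Gradient descent on f(x,y) = 6*x^2 + 1*y^2.
Starting point: (2.5026, -1.7298), alpha = 0.1
Step 1: grad_x = 2*6*2.5026 = 30.0312, grad_y = 2*1*-1.7298 = -3.4596
  x_1 = 2.5026 - 0.1*30.0312 = -0.5005
  y_1 = -1.7298 - 0.1*-3.4596 = -1.3838
Step 2: grad_x = 2*6*-0.5005 = -6.0062, grad_y = 2*1*-1.3838 = -2.7677
  x_2 = -0.5005 - 0.1*-6.0062 = 0.1001
  y_2 = -1.3838 - 0.1*-2.7677 = -1.1071
Step 3: grad_x = 2*6*0.1001 = 1.2012, grad_y = 2*1*-1.1071 = -2.2141
  x_3 = 0.1001 - 0.1*1.2012 = -0.02
  y_3 = -1.1071 - 0.1*-2.2141 = -0.8857
Step 4: grad_x = 2*6*-0.02 = -0.2402, grad_y = 2*1*-0.8857 = -1.7713
  x_4 = -0.02 - 0.1*-0.2402 = 0.004
  y_4 = -0.8857 - 0.1*-1.7713 = -0.7085
f(0.004, -0.7085) = 6*0.004^2 + 1*(-0.7085)^2 = 0.5021


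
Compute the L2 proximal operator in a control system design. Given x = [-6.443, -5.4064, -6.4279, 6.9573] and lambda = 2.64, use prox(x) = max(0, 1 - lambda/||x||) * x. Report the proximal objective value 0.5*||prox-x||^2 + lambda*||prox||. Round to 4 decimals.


Step 1: Compute ||x||.
||x|| = 12.6674
Step 2: Compute scaling factor.
scale = max(0, 1 - 2.64/12.6674) = 0.7916
Step 3: prox(x) = [-5.1002, -4.2797, -5.0883, 5.5073]
||prox(x)|| = 10.0274
Step 4: Proximal objective.
0.5*||prox-x||^2 = 3.4848
lambda*||prox|| = 26.4723
Total = 29.9572


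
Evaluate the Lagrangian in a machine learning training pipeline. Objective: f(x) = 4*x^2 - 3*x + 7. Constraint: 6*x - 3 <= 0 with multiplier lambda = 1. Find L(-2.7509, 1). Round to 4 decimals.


Step 1: Evaluate f(x).
f(-2.7509) = 4*(-2.7509)^2 - 3*(-2.7509) + 7 = 45.5225
Step 2: Evaluate g(x).
g(-2.7509) = 6*-2.7509 - 3 = -19.5054
Step 3: Compute Lagrangian.
L = 45.5225 + 1*-19.5054 = 26.0171


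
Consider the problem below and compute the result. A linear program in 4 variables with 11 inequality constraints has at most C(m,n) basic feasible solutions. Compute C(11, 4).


Each vertex corresponds to some choice of n active constraints out of m, so the number of vertices is at most C(m, n) = m! / (n!(m-n)!).
m = 11, n = 4
Numerator: 11 * 10 * 9 * 8
Denominator: 4! = 24
C(11, 4) = 330


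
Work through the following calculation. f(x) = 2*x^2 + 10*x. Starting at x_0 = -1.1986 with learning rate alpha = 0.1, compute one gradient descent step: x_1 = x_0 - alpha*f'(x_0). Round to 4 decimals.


We compute the gradient at x_0 and apply the update.
f'(x) = 4*x + 10
f'(-1.1986) = 4*-1.1986 + 10 = 5.2056
x_1 = -1.1986 - 0.1*5.2056 = -1.7192


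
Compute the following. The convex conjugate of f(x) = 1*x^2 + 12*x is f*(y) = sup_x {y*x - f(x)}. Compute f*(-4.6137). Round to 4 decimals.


f*(y) = sup_x {y*x - a*x^2 - b*x} = sup_x {(y-b)*x - a*x^2}
FOC: (y - b) - 2a*x = 0 => x* = (y - b)/(2a)
x* = (-4.6137 - 12)/(2*1) = -8.3069
f*(-4.6137) = (y-b)^2/(4a) = (-4.6137 - 12)^2/(4*1)
= 276.015/4 = 69.0038


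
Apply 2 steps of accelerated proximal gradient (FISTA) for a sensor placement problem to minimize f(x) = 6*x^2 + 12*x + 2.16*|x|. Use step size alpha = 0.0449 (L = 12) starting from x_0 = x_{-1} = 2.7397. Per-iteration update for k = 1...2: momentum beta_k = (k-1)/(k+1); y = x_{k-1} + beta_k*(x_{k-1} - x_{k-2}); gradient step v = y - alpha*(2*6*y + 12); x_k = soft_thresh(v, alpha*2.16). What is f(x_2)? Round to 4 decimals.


FISTA on f(x) = 6*x^2 + 12*x + 2.16*|x|
L = 12, alpha = 0.0449
Iteration 1: beta = 0.0, y = 2.7397 + 0.0*(2.7397 - 2.7397) = 2.7397
  grad(y) = 44.8764, v = y - alpha*grad = 0.7247
  prox(v) = soft_thresh(0.7247, 0.097) = 0.6278
Iteration 2: beta = 0.3333, y = 0.6278 + 0.3333*(0.6278 - 2.7397) = -0.0762
  grad(y) = 11.0855, v = y - alpha*grad = -0.5739
  prox(v) = soft_thresh(-0.5739, 0.097) = -0.477
f(x_2) = 6*(-0.477)^2 + 12*(-0.477) + 2.16*|-0.477| = -3.3284


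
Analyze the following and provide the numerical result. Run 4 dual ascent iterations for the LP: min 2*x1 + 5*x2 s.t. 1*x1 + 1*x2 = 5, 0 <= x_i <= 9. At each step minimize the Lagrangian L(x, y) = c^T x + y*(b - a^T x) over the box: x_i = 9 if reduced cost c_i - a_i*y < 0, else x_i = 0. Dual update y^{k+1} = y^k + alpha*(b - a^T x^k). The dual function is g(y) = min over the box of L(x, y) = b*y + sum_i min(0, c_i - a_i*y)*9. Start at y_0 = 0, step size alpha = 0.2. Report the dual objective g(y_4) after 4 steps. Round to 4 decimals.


Dual ascent for LP: min 2*x1 + 5*x2, 1*x1 + 1*x2 = 5, 0 <= x_i <= 9
Step 1: y^k = 0.0, reduced costs: (2.0, 5.0)
  x^k = (0.0, 0.0), subgradient = b - a^T x = 5.0
  y^{k+1} = 0.0 + 0.2*5.0 = 1.0
Step 2: y^k = 1.0, reduced costs: (1.0, 4.0)
  x^k = (0.0, 0.0), subgradient = b - a^T x = 5.0
  y^{k+1} = 1.0 + 0.2*5.0 = 2.0
Step 3: y^k = 2.0, reduced costs: (0.0, 3.0)
  x^k = (0.0, 0.0), subgradient = b - a^T x = 5.0
  y^{k+1} = 2.0 + 0.2*5.0 = 3.0
Step 4: y^k = 3.0, reduced costs: (-1.0, 2.0)
  x^k = (9.0, 0.0), subgradient = b - a^T x = -4.0
  y^{k+1} = 3.0 + 0.2*-4.0 = 2.2
Dual objective at y_4 = 2.2: reduced costs (-0.2, 2.8), box minimizer x = (9.0, 0.0)
g(y_4) = b*y + (c1 - a1*y)*x1 + (c2 - a2*y)*x2 = 5*2.2 + (-0.2)*9.0 + 2.8*0.0 = 11.0 - 1.8 + 0.0 = 9.2


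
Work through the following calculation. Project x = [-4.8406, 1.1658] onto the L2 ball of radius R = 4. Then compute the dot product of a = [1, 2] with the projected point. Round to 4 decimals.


Step 1: Compute ||x|| (intermediates to 6 decimals).
||x|| = sqrt((-4.8406)^2 + 1.1658^2) = 4.979006
Step 2: Project.
Since ||x|| > R, scale = R/||x|| = 4/4.979006 = 0.803373, proj(x) = scale * x
proj(x) = [-3.888807, 0.936572]
Step 3: Dot product.
a^T * proj(x) = 1*(-3.888807) + 2*0.936572 = -2.0157


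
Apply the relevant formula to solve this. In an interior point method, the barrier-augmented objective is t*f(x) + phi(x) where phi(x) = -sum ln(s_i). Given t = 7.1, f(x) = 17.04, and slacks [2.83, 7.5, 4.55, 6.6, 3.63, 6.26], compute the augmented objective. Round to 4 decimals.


Step 1: Compute log-barrier.
ln values: [1.0403, 2.0149, 1.5151, 1.8871, 1.2892, 1.8342]
phi = -(1.0403 + 2.0149 + 1.5151 + 1.8871 + 1.2892 + 1.8342) = -9.5808
Step 2: Compute augmented objective.
t*f(x) = 7.1*17.04 = 120.984
Total = 120.984 - 9.5808 = 111.4032


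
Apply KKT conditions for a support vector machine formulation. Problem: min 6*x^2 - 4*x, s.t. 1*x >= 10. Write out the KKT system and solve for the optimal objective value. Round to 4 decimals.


Step 1: Try lambda = 0 (constraint inactive).
x_unc = 4/(2*6) = 0.3333
Check: 1*0.3333 = 0.3333 < 10 -- violated!
Step 2: Constraint must be active: 1*x = 10
x* = 10/1 = 10.0
lambda = (2*6*10.0 - 4)/1 = 116.0
Step 3: Compute optimal value.
f(x*) = 6*10.0^2 - 4*10.0 = 560.0


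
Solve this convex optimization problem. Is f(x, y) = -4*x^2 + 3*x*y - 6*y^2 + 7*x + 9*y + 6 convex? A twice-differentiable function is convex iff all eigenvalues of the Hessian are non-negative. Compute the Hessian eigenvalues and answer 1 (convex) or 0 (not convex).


The Hessian of f(x,y) = -4*x^2 + 3*x*y - 6*y^2 + 7*x + 9*y + 6 is:
H = [[-8, 3], [3, -12]]
Trace = -8 - 12 = -20
Determinant = -8*-12 - (3)^2 = 87
Discriminant = (-20)^2 - 4*87 = 52.0
Eigenvalues: lambda_1 = -13.6056, lambda_2 = -6.3944
The function is not convex.

0


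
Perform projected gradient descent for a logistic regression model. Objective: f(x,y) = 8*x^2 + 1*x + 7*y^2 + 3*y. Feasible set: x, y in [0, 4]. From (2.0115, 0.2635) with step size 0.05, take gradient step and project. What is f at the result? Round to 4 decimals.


Step 1: Compute gradient at (2.0115, 0.2635).
grad_x = 2*8*2.0115 + 1 = 33.184
grad_y = 2*7*0.2635 + 3 = 6.689
Step 2: Gradient step.
x_raw = 2.0115 - 0.05*33.184 = 0.3523
y_raw = 0.2635 - 0.05*6.689 = -0.071
Step 3: Project onto [0, 4].
x_proj = clip(0.3523) = 0.3523
y_proj = clip(-0.071) = 0.0
Step 4: Evaluate f.
f(0.3523, 0.0) = 1.3452


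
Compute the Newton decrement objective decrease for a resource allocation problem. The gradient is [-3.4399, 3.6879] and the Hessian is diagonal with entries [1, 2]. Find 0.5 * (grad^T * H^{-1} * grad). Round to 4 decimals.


Step 1: H is diagonal, so H^(-1) * g = [-3.4399, 1.844].
Step 2: g^T H^(-1) g = sum_i g_i^2 / H_ii
  = (-3.4399)^2/1 + (3.6879)^2/2
  = 11.8329 + 6.8003 = 18.6332
Step 3: Objective decrease = 0.5 * g^T H^(-1) g = 9.3166


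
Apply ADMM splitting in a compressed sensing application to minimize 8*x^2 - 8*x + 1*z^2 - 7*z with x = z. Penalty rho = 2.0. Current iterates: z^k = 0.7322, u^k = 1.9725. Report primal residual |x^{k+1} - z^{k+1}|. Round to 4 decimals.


ADMM iteration with rho = 2.0, z^k = 0.7322, u^k = 1.9725
Step 1: x-update.
Minimize 8*x^2 - 8*x + (2.0/2)*(x - 0.7322 + 1.9725)^2
FOC: (2*8 + 2.0)*x = 8 + 2.0*(0.7322 - 1.9725)
x^{k+1} = 0.3066
Step 2: z-update.
Minimize 1*z^2 - 7*z + (2.0/2)*(0.3066 - z + 1.9725)^2
FOC: (2*1 + 2.0)*z = 7 + 2.0*(0.3066 + 1.9725)
z^{k+1} = 2.8896
Step 3: u-update.
u^{k+1} = 1.9725 + 0.3066 - 2.8896 = -0.6104
Step 4: Primal residual = |0.3066 - 2.8896| = 2.5829


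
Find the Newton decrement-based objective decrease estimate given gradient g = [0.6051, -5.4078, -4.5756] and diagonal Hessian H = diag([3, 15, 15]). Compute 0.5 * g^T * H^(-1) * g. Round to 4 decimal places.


Step 1: H is diagonal, so H^(-1) * g = [0.2017, -0.3605, -0.305].
Step 2: g^T H^(-1) g = sum_i g_i^2 / H_ii
  = (0.6051)^2/3 + (-5.4078)^2/15 + (-4.5756)^2/15
  = 0.122 + 1.9496 + 1.3957 = 3.4674
Step 3: Objective decrease = 0.5 * g^T H^(-1) g = 1.7337


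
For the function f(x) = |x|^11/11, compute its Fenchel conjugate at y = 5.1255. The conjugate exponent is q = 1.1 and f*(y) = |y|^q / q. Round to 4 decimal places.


The conjugate exponent q satisfies 1/p + 1/q = 1.
p = 11, so q = 11/(11 - 1) = 1.1
|y|^q = 5.1255^1.1 = 6.0355
f*(5.1255) = 6.0355 / 1.1 = 5.4868


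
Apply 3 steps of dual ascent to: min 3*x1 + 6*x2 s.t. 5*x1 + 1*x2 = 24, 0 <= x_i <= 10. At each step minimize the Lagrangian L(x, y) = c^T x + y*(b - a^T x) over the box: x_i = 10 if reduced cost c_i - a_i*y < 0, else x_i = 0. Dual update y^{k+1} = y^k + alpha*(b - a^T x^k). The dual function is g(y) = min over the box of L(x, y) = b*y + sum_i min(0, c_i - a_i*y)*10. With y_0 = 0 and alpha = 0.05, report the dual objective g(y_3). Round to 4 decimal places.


Dual ascent for LP: min 3*x1 + 6*x2, 5*x1 + 1*x2 = 24, 0 <= x_i <= 10
Step 1: y^k = 0.0, reduced costs: (3.0, 6.0)
  x^k = (0.0, 0.0), subgradient = b - a^T x = 24.0
  y^{k+1} = 0.0 + 0.05*24.0 = 1.2
Step 2: y^k = 1.2, reduced costs: (-3.0, 4.8)
  x^k = (10.0, 0.0), subgradient = b - a^T x = -26.0
  y^{k+1} = 1.2 + 0.05*-26.0 = -0.1
Step 3: y^k = -0.1, reduced costs: (3.5, 6.1)
  x^k = (0.0, 0.0), subgradient = b - a^T x = 24.0
  y^{k+1} = -0.1 + 0.05*24.0 = 1.1
Dual objective at y_3 = 1.1: reduced costs (-2.5, 4.9), box minimizer x = (10.0, 0.0)
g(y_3) = b*y + (c1 - a1*y)*x1 + (c2 - a2*y)*x2 = 24*1.1 + (-2.5)*10.0 + 4.9*0.0 = 26.4 - 25.0 + 0.0 = 1.4


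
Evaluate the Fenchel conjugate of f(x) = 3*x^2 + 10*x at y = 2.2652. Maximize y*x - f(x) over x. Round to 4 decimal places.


f*(y) = sup_x {y*x - a*x^2 - b*x} = sup_x {(y-b)*x - a*x^2}
FOC: (y - b) - 2a*x = 0 => x* = (y - b)/(2a)
x* = (2.2652 - 10)/(2*3) = -1.2891
f*(2.2652) = (y-b)^2/(4a) = (2.2652 - 10)^2/(4*3)
= 59.8271/12 = 4.9856


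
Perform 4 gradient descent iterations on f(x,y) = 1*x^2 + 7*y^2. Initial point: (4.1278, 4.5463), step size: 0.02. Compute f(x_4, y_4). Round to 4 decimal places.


Gradient descent on f(x,y) = 1*x^2 + 7*y^2.
Starting point: (4.1278, 4.5463), alpha = 0.02
Step 1: grad_x = 2*1*4.1278 = 8.2556, grad_y = 2*7*4.5463 = 63.6482
  x_1 = 4.1278 - 0.02*8.2556 = 3.9627
  y_1 = 4.5463 - 0.02*63.6482 = 3.2733
Step 2: grad_x = 2*1*3.9627 = 7.9254, grad_y = 2*7*3.2733 = 45.8267
  x_2 = 3.9627 - 0.02*7.9254 = 3.8042
  y_2 = 3.2733 - 0.02*45.8267 = 2.3568
Step 3: grad_x = 2*1*3.8042 = 7.6084, grad_y = 2*7*2.3568 = 32.9952
  x_3 = 3.8042 - 0.02*7.6084 = 3.652
  y_3 = 2.3568 - 0.02*32.9952 = 1.6969
Step 4: grad_x = 2*1*3.652 = 7.304, grad_y = 2*7*1.6969 = 23.7566
  x_4 = 3.652 - 0.02*7.304 = 3.5059
  y_4 = 1.6969 - 0.02*23.7566 = 1.2218
f(3.5059, 1.2218) = 1*3.5059^2 + 7*1.2218^2 = 22.7406


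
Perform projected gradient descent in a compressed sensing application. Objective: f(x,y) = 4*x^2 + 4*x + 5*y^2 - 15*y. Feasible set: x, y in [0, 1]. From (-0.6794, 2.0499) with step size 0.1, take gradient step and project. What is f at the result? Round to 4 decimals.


Step 1: Compute gradient at (-0.6794, 2.0499).
grad_x = 2*4*-0.6794 + 4 = -1.4352
grad_y = 2*5*2.0499 - 15 = 5.499
Step 2: Gradient step.
x_raw = -0.6794 - 0.1*-1.4352 = -0.5359
y_raw = 2.0499 - 0.1*5.499 = 1.5
Step 3: Project onto [0, 1].
x_proj = clip(-0.5359) = 0.0
y_proj = clip(1.5) = 1.0
Step 4: Evaluate f.
f(0.0, 1.0) = -10.0


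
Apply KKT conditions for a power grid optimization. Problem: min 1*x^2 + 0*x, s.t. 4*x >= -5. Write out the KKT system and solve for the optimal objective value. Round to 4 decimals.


Step 1: Try lambda = 0 (constraint inactive).
Stationarity: 2*1*x + 0 = 0
x* = 0/(2*1) = 0.0
Check constraint: 4*0.0 = 0.0 >= -5 -- satisfied.
Step 2: Compute optimal value.
f(x*) = 1*0.0^2 + 0*0.0 = 0.0


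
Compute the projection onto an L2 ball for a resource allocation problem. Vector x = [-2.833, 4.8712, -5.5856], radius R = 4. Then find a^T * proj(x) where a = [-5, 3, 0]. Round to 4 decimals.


Step 1: Compute ||x|| (intermediates to 6 decimals).
||x|| = sqrt((-2.833)^2 + 4.8712^2 + (-5.5856)^2) = 7.934318
Step 2: Project.
Since ||x|| > R, scale = R/||x|| = 4/7.934318 = 0.504139, proj(x) = scale * x
proj(x) = [-1.428226, 2.455762, -2.815919]
Step 3: Dot product.
a^T * proj(x) = -5*(-1.428226) + 3*2.455762 + 0*(-2.815919) = 14.5084


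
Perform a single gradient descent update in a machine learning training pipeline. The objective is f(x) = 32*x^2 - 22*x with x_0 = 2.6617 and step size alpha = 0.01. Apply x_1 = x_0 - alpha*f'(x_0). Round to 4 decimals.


We compute the gradient at x_0 and apply the update.
f'(x) = 64*x - 22
f'(2.6617) = 64*2.6617 - 22 = 148.3488
x_1 = 2.6617 - 0.01*148.3488 = 1.1782


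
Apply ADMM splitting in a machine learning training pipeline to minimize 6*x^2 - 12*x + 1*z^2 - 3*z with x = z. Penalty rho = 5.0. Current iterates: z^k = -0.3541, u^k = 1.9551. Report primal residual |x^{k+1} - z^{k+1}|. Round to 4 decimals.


ADMM iteration with rho = 5.0, z^k = -0.3541, u^k = 1.9551
Step 1: x-update.
Minimize 6*x^2 - 12*x + (5.0/2)*(x + 0.3541 + 1.9551)^2
FOC: (2*6 + 5.0)*x = 12 + 5.0*(-0.3541 - 1.9551)
x^{k+1} = 0.0267
Step 2: z-update.
Minimize 1*z^2 - 3*z + (5.0/2)*(0.0267 - z + 1.9551)^2
FOC: (2*1 + 5.0)*z = 3 + 5.0*(0.0267 + 1.9551)
z^{k+1} = 1.8441
Step 3: u-update.
u^{k+1} = 1.9551 + 0.0267 - 1.8441 = 0.1377
Step 4: Primal residual = |0.0267 - 1.8441| = 1.8174


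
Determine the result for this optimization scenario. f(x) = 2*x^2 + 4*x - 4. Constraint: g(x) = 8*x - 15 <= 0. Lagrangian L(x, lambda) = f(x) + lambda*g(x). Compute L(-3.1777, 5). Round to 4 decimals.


Step 1: Evaluate f(x).
f(-3.1777) = 2*(-3.1777)^2 + 4*(-3.1777) - 4 = 3.4848
Step 2: Evaluate g(x).
g(-3.1777) = 8*-3.1777 - 15 = -40.4216
Step 3: Compute Lagrangian.
L = 3.4848 + 5*-40.4216 = -198.6232


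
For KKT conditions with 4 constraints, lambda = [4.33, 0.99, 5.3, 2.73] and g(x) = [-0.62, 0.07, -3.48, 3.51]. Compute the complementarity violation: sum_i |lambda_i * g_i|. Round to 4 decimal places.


KKT complementary slackness check:
lambda_1 * g_1 = 4.33 * -0.62 = -2.6846
lambda_2 * g_2 = 0.99 * 0.07 = 0.0693
lambda_3 * g_3 = 5.3 * -3.48 = -18.444
lambda_4 * g_4 = 2.73 * 3.51 = 9.5823
Total violation = 2.6846 + 0.0693 + 18.444 + 9.5823 = 30.7802


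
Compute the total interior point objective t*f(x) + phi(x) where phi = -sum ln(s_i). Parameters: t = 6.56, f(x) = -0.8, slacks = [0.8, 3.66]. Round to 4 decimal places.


Step 1: Compute log-barrier.
ln values: [-0.2231, 1.2975]
phi = -(-0.2231 + 1.2975) = -1.0743
Step 2: Compute augmented objective.
t*f(x) = 6.56*-0.8 = -5.248
Total = -5.248 - 1.0743 = -6.3223


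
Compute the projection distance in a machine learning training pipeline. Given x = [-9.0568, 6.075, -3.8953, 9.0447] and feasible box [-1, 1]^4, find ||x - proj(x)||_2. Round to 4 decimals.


Project each component onto [-1, 1].
clip(-9.0568) = -1.0, clip(6.075) = 1.0, clip(-3.8953) = -1.0, clip(9.0447) = 1.0
Projection = [-1.0, 1.0, -1.0, 1.0]
Squared diffs: [64.912, 25.7556, 8.3828, 64.7172]
Distance = sqrt(163.7676) = 12.7972


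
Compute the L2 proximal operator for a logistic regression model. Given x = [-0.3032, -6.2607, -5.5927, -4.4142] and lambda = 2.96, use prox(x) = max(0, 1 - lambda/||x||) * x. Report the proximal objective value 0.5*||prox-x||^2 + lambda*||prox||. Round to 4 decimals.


Step 1: Compute ||x||.
||x|| = 9.4896
Step 2: Compute scaling factor.
scale = max(0, 1 - 2.96/9.4896) = 0.6881
Step 3: prox(x) = [-0.2086, -4.3079, -3.8482, -3.0373]
||prox(x)|| = 6.5296
Step 4: Proximal objective.
0.5*||prox-x||^2 = 4.3808
lambda*||prox|| = 19.3276
Total = 23.7083


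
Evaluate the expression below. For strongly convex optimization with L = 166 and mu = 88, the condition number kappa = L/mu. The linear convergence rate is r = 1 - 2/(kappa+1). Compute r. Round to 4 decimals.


Step 1: Compute the condition number.
kappa = L/mu = 166/88 = 1.8864
Step 2: Compute the convergence rate.
r = 1 - 2/(kappa + 1) = 1 - 2*mu/(L + mu) = (L - mu)/(L + mu) = 78/254 = 0.3071


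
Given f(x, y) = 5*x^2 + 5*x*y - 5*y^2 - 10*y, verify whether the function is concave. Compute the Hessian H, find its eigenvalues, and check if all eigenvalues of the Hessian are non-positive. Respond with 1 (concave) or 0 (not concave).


The Hessian of f(x,y) = 5*x^2 + 5*x*y - 5*y^2 - 10*y is:
H = [[10, 5], [5, -10]]
Trace = 10 - 10 = 0
Determinant = 10*-10 - (5)^2 = -125
Discriminant = (0)^2 - 4*-125 = 500.0
Eigenvalues: lambda_1 = -11.1803, lambda_2 = 11.1803
The function is not concave.

0


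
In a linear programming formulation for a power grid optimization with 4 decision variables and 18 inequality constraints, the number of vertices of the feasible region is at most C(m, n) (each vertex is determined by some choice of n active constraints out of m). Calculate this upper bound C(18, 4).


Each vertex corresponds to some choice of n active constraints out of m, so the number of vertices is at most C(m, n) = m! / (n!(m-n)!).
m = 18, n = 4
Numerator: 18 * 17 * 16 * 15
Denominator: 4! = 24
C(18, 4) = 3060


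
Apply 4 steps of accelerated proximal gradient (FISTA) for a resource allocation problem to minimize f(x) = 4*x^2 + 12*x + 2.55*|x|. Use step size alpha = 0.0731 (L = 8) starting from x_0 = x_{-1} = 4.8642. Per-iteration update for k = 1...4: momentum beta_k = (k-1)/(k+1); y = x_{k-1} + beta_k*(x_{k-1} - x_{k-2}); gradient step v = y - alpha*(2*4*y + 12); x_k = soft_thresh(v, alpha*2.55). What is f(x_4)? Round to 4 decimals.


FISTA on f(x) = 4*x^2 + 12*x + 2.55*|x|
L = 8, alpha = 0.0731
Iteration 1: beta = 0.0, y = 4.8642 + 0.0*(4.8642 - 4.8642) = 4.8642
  grad(y) = 50.9136, v = y - alpha*grad = 1.1424
  prox(v) = soft_thresh(1.1424, 0.1864) = 0.956
Iteration 2: beta = 0.3333, y = 0.956 + 0.3333*(0.956 - 4.8642) = -0.3467
  grad(y) = 9.2262, v = y - alpha*grad = -1.0212
  prox(v) = soft_thresh(-1.0212, 0.1864) = -0.8348
Iteration 3: beta = 0.5, y = -0.8348 + 0.5*(-0.8348 - 0.956) = -1.7301
  grad(y) = -1.8411, v = y - alpha*grad = -1.5956
  prox(v) = soft_thresh(-1.5956, 0.1864) = -1.4091
Iteration 4: beta = 0.6, y = -1.4091 + 0.6*(-1.4091 + 0.8348) = -1.7538
  grad(y) = -2.0303, v = y - alpha*grad = -1.6054
  prox(v) = soft_thresh(-1.6054, 0.1864) = -1.419
f(x_4) = 4*(-1.419)^2 + 12*(-1.419) + 2.55*|-1.419| = -5.3554


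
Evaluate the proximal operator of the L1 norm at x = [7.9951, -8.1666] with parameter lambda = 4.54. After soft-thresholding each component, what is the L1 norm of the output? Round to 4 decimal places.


Soft-thresholding with lambda = 4.54:
prox(7.9951) = sign(7.9951)*max(|7.9951| - 4.54, 0) = 3.4551
prox(-8.1666) = sign(-8.1666)*max(|-8.1666| - 4.54, 0) = -3.6266
prox(x) = [3.4551, -3.6266]
||prox(x)||_1 = 3.4551 + 3.6266 = 7.0817


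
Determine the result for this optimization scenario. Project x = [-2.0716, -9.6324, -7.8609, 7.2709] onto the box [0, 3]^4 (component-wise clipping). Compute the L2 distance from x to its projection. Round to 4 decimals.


Project each component onto [0, 3].
clip(-2.0716) = 0.0, clip(-9.6324) = 0.0, clip(-7.8609) = 0.0, clip(7.2709) = 3.0
Projection = [0.0, 0.0, 0.0, 3.0]
Squared diffs: [4.2915, 92.7831, 61.7937, 18.2406]
Distance = sqrt(177.1089) = 13.3082


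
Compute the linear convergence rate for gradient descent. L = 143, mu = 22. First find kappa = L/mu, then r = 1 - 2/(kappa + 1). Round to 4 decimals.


Step 1: Compute the condition number.
kappa = L/mu = 143/22 = 6.5
Step 2: Compute the convergence rate.
r = 1 - 2/(kappa + 1) = 1 - 2*mu/(L + mu) = (L - mu)/(L + mu) = 121/165 = 0.7333


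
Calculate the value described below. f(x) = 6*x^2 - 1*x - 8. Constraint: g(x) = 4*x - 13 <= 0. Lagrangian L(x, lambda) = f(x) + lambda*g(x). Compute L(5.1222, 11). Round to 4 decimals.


Step 1: Evaluate f(x).
f(5.1222) = 6*5.1222^2 - 1*5.1222 - 8 = 144.2994
Step 2: Evaluate g(x).
g(5.1222) = 4*5.1222 - 13 = 7.4888
Step 3: Compute Lagrangian.
L = 144.2994 + 11*7.4888 = 226.6762


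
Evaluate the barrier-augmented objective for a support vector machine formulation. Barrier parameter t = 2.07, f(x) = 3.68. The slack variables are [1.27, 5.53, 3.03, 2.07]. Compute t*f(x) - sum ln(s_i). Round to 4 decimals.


Step 1: Compute log-barrier.
ln values: [0.239, 1.7102, 1.1086, 0.7275]
phi = -(0.239 + 1.7102 + 1.1086 + 0.7275) = -3.7853
Step 2: Compute augmented objective.
t*f(x) = 2.07*3.68 = 7.6176
Total = 7.6176 - 3.7853 = 3.8323


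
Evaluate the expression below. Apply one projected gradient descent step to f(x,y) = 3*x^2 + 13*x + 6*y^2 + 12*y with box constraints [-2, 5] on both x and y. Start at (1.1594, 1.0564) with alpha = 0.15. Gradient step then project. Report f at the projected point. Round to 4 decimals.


Step 1: Compute gradient at (1.1594, 1.0564).
grad_x = 2*3*1.1594 + 13 = 19.9564
grad_y = 2*6*1.0564 + 12 = 24.6768
Step 2: Gradient step.
x_raw = 1.1594 - 0.15*19.9564 = -1.8341
y_raw = 1.0564 - 0.15*24.6768 = -2.6451
Step 3: Project onto [-2, 5].
x_proj = clip(-1.8341) = -1.8341
y_proj = clip(-2.6451) = -2.0
Step 4: Evaluate f.
f(-1.8341, -2.0) = -13.7515


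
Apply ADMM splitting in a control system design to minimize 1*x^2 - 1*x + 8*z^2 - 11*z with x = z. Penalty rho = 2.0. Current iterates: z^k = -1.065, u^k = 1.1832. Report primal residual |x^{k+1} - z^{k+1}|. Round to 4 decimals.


ADMM iteration with rho = 2.0, z^k = -1.065, u^k = 1.1832
Step 1: x-update.
Minimize 1*x^2 - 1*x + (2.0/2)*(x + 1.065 + 1.1832)^2
FOC: (2*1 + 2.0)*x = 1 + 2.0*(-1.065 - 1.1832)
x^{k+1} = -0.8741
Step 2: z-update.
Minimize 8*z^2 - 11*z + (2.0/2)*(-0.8741 - z + 1.1832)^2
FOC: (2*8 + 2.0)*z = 11 + 2.0*(-0.8741 + 1.1832)
z^{k+1} = 0.6455
Step 3: u-update.
u^{k+1} = 1.1832 - 0.8741 - 0.6455 = -0.3364
Step 4: Primal residual = |-0.8741 - 0.6455| = 1.5196
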